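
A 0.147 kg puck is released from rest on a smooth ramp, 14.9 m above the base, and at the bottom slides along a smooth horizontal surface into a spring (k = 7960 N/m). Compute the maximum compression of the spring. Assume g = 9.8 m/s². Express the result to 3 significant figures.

Energy conservation (no friction) from release to max compression: mgh = ½kx²
x = √(2mgh/k) = √(2 × 0.147 × 9.8 × 14.9 / 7960) = 0.07344 m

x = 0.0734 m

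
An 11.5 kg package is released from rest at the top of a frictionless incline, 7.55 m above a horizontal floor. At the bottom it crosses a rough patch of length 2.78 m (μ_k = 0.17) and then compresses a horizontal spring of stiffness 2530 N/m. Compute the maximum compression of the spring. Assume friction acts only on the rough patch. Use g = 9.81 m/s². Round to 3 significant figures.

x = 0.794 m

Initial energy: E₁ = mgh = (11.5)(9.81)(7.55) = 851.75 J
Friction removes W_f = μ_k mg d = (0.17)(11.5)(9.81)(2.78) = 53.32 J
Energy reaching the spring: E = 851.75 − 53.32 = 798.44 J
At max compression ½kx² = E ⇒ x = √(2E/k) = √(2 × 798.44/2530) = 0.7945 m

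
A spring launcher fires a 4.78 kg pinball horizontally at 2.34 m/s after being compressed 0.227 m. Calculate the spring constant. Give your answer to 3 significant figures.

k = 508 N/m

Energy stored in the spring equals the launch KE: ½kx² = ½mv²
k = mv²/x² = (4.78)(2.34)²/(0.227)² = 507.9 N/m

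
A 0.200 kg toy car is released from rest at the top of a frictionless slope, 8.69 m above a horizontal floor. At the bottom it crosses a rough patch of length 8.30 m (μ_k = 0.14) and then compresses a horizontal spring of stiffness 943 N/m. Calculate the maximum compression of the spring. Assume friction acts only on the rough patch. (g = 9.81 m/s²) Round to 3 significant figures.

x = 0.177 m

Initial energy: E₁ = mgh = (0.200)(9.81)(8.69) = 17.050 J
Friction removes W_f = μ_k mg d = (0.14)(0.200)(9.81)(8.30) = 2.280 J
Energy reaching the spring: E = 17.050 − 2.280 = 14.770 J
At max compression ½kx² = E ⇒ x = √(2E/k) = √(2 × 14.770/943) = 0.1770 m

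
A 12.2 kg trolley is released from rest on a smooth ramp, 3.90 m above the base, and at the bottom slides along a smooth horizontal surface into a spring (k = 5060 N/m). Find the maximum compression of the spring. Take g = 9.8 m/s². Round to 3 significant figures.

At max compression the trolley is momentarily at rest: mgh = ½kx²
x = √(2mgh/k) = √(2 × 12.2 × 9.8 × 3.90 / 5060) = 0.4293 m

x = 0.429 m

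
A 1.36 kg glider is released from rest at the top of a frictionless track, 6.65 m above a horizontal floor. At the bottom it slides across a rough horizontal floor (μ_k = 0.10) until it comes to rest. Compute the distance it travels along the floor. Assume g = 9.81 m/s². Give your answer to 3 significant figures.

d = 66.5 m

Energy at the top = energy at the end + work done against friction:
At rest all PE has been dissipated by friction: mgh = μ_k m g d
d = h/μ_k = 6.65/0.10 = 66.50 m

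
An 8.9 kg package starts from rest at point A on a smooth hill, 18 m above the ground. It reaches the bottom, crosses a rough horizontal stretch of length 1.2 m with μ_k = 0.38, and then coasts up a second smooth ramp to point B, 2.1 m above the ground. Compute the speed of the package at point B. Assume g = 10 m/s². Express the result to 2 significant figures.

v = 18 m/s

Energy at A: mgh₁ = (8.9)(10)(18) = 1602.0 J
Friction loss: W_f = μ_k mg d = 40.58 J
At B: ½mv² + mgh₂ = mgh₁ − W_f
½mv² = 1602.0 − 40.58 − 186.90 = 1374.5 J
v = √(2 × 1374.5/8.9) = 17.57 m/s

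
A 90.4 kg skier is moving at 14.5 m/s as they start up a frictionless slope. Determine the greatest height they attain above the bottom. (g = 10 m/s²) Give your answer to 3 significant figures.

Setting KE at the bottom equal to PE gained: ½mv² = mgh
h = v²/(2g) = 14.5²/(2 × 10) = 10.51 m

h = 10.5 m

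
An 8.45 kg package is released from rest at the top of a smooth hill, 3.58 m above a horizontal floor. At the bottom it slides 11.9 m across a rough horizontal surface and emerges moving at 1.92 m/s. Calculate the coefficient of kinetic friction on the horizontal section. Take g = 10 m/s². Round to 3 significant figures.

μ_k = 0.285

Energy bookkeeping (friction removes W_f = μ_k N d):
mgh = ½mv² + μ_k m g d
mgh = 302.51 J; ½mv² = 15.575 J
W_f = 302.51 − 15.575 = 286.9 J
μ_k = W_f/(mg·d) = 286.9/(84.50 × 11.9) = 0.2854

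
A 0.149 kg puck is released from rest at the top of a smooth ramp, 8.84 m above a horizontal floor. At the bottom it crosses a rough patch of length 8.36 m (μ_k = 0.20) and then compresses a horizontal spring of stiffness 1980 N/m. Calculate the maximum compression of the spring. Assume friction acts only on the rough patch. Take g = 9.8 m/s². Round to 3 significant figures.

Initial energy: E₁ = mgh = (0.149)(9.8)(8.84) = 12.908 J
Friction removes W_f = μ_k mg d = (0.20)(0.149)(9.8)(8.36) = 2.441 J
Energy reaching the spring: E = 12.908 − 2.441 = 10.467 J
At max compression ½kx² = E ⇒ x = √(2E/k) = √(2 × 10.467/1980) = 0.1028 m

x = 0.103 m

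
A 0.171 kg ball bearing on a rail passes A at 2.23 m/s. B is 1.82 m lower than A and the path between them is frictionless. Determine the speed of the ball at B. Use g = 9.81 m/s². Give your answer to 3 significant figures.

v = 6.38 m/s

Energy conservation between the two points: ½mv₀² + mgh = ½mv²
The mass cancels from both sides.
v² = v₀² + 2gh = (2.23)² + 2(9.81)(1.82) = 40.681
v = √40.681 = 6.378 m/s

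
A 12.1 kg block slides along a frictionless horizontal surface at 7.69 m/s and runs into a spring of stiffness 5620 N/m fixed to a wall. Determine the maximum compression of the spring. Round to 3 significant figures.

All KE is stored as spring PE at maximum compression: ½mv² = ½kx²
x = v√(m/k) = 7.69 × √(12.1/5620) = 0.3568 m

x = 0.357 m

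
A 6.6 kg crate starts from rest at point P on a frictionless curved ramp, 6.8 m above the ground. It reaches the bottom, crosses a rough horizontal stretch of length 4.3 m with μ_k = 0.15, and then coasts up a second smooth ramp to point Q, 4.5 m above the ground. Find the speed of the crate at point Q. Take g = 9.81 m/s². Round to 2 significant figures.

v = 5.7 m/s

Energy at P: mgh₁ = (6.6)(9.81)(6.8) = 440.27 J
Friction loss: W_f = μ_k mg d = 41.76 J
At Q: ½mv² + mgh₂ = mgh₁ − W_f
½mv² = 440.27 − 41.76 − 291.36 = 107.15 J
v = √(2 × 107.15/6.6) = 5.698 m/s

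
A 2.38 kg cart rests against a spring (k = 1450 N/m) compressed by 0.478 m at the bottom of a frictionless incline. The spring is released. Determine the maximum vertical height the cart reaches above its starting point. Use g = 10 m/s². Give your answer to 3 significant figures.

h = 6.96 m

All spring PE becomes gravitational PE at the highest point: ½kx² = mgh
h = kx²/(2mg) = (1450)(0.478)²/(2 × 2.38 × 10) = 6.960 m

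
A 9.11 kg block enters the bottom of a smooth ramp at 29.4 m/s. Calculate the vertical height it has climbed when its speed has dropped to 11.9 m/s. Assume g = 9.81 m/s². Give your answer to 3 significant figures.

h = 36.8 m

Conservation of energy: ½mv₁² = ½mv₂² + mgh
h = (v₁² − v₂²)/(2g) = (29.4² − 11.9²)/(2 × 9.81) = 36.84 m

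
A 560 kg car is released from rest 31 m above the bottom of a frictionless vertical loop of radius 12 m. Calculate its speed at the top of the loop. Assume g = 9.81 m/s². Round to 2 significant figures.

Energy conservation: mgh = ½mv_top² + mg(2r)
v_top² = 2g(h − 2r) = 2(9.81)(31 − 24.00) = 137.3
v_top = 11.72 m/s

v = 12 m/s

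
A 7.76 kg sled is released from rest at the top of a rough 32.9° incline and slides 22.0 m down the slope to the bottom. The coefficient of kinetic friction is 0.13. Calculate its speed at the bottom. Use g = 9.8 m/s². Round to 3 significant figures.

v = 13.7 m/s

Taking the bottom as reference, mgh = ½mv² + μ_k N L with h = L sinθ, N = mg cosθ:
mgh = mgL sinθ = (7.76)(9.8)(22.0)sin32.9° = 908.76 J
W_f = μ_k mg cosθ · L = (0.13)(7.76)(9.8)cos32.9°·22.0 = 182.6 J
½mv² = 908.76 − 182.6 = 726.15 J
v = √(2 × 726.15/7.76) = 13.68 m/s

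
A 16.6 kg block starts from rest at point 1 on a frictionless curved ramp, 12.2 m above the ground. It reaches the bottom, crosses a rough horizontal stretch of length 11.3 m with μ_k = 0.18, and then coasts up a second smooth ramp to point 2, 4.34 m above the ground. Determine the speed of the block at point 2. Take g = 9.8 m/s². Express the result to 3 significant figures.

Energy at 1: mgh₁ = (16.6)(9.8)(12.2) = 1984.7 J
Friction loss: W_f = μ_k mg d = 330.9 J
At 2: ½mv² + mgh₂ = mgh₁ − W_f
½mv² = 1984.7 − 330.9 − 706.03 = 947.77 J
v = √(2 × 947.77/16.6) = 10.69 m/s

v = 10.7 m/s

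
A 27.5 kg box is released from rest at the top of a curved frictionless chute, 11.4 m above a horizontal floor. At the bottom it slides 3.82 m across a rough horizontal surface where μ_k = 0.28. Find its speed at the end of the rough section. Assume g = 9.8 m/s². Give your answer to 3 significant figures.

v = 14.2 m/s

Applying the work–energy principle:
mgh = ½mv² + μ_k m g d
W_f = μ_k mg d = (0.28)(27.5)(9.8)(3.82) = 288.3 J
½mv² = mgh − W_f = 3072.3 − 288.3 = 2784.0 J
v = √(2 × 2784.0/27.5) = 14.23 m/s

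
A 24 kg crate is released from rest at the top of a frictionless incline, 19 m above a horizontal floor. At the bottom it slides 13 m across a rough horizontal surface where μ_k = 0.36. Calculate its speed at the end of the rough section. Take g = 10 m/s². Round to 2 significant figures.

Energy bookkeeping (friction removes W_f = μ_k N d):
mgh = ½mv² + μ_k m g d
W_f = μ_k mg d = (0.36)(24)(10)(13) = 1123 J
½mv² = mgh − W_f = 4560.0 − 1123 = 3436.8 J
v = √(2 × 3436.8/24) = 16.92 m/s

v = 17 m/s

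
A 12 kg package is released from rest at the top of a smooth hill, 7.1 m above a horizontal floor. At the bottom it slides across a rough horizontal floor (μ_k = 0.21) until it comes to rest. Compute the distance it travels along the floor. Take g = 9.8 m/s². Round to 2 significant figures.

d = 34 m

Energy bookkeeping (friction removes W_f = μ_k N d):
At rest all PE has been dissipated by friction: mgh = μ_k m g d
d = h/μ_k = 7.1/0.21 = 33.81 m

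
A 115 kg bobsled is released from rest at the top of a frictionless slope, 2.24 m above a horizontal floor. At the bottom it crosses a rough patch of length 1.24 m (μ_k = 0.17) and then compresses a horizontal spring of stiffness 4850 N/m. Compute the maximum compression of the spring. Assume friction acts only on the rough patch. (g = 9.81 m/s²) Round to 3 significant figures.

Initial energy: E₁ = mgh = (115)(9.81)(2.24) = 2527.1 J
Friction removes W_f = μ_k mg d = (0.17)(115)(9.81)(1.24) = 237.8 J
Energy reaching the spring: E = 2527.1 − 237.8 = 2289.2 J
At max compression ½kx² = E ⇒ x = √(2E/k) = √(2 × 2289.2/4850) = 0.9716 m

x = 0.972 m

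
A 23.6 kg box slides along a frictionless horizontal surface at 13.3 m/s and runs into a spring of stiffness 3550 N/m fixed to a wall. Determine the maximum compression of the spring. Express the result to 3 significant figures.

At max compression the box is momentarily at rest: ½mv² = ½kx²
x = v√(m/k) = 13.3 × √(23.6/3550) = 1.084 m

x = 1.08 m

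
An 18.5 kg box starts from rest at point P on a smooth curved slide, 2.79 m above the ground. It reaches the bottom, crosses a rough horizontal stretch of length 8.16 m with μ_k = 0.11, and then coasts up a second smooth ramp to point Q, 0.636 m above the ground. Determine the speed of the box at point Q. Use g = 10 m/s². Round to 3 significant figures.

v = 5.01 m/s

Energy at P: mgh₁ = (18.5)(10)(2.79) = 516.15 J
Friction loss: W_f = μ_k mg d = 166.1 J
At Q: ½mv² + mgh₂ = mgh₁ − W_f
½mv² = 516.15 − 166.1 − 117.66 = 232.43 J
v = √(2 × 232.43/18.5) = 5.013 m/s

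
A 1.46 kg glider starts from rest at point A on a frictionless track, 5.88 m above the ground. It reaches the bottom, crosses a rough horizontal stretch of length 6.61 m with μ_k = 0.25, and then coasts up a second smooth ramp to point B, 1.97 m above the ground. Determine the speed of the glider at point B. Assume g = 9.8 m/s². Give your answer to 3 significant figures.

Energy at A: mgh₁ = (1.46)(9.8)(5.88) = 84.131 J
Friction loss: W_f = μ_k mg d = 23.64 J
At B: ½mv² + mgh₂ = mgh₁ − W_f
½mv² = 84.131 − 23.64 − 28.187 = 32.300 J
v = √(2 × 32.300/1.46) = 6.652 m/s

v = 6.65 m/s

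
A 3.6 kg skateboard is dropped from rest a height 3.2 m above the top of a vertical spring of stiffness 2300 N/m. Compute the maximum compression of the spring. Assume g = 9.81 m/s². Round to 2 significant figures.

Take the reference level at the top of the uncompressed spring. At max compression the skateboard has fallen H + x and is momentarily at rest:
mg(H + x) = ½kx²
½(2300)x² − (3.6)(9.81)x − (3.6)(9.81)(3.2) = 0
1150x² − 35.32x − 113.0 = 0
x = [35.32 + √(1247 + 519852)]/(2 × 1150) = 0.3292 m

x = 0.33 m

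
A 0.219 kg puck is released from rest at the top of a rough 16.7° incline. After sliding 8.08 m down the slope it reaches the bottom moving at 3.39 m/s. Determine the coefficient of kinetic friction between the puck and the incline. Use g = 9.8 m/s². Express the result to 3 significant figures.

μ_k = 0.224

The energy dissipated by friction is the PE lost minus the KE gained:
mgL sinθ = 4.9832 J; ½mv² = 1.2584 J
W_f = 4.9832 − 1.2584 = 3.725 J
μ_k = W_f/(mg cosθ · L) = 3.725/(2.056 × 8.08) = 0.2243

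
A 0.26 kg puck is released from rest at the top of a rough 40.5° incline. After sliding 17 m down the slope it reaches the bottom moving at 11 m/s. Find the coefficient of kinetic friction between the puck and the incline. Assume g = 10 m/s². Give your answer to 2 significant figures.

μ_k = 0.39

Energy balance down the incline: mg L sinθ − ½mv² = μ_k (mg cosθ) L
mgL sinθ = 28.706 J; ½mv² = 15.730 J
W_f = 28.706 − 15.730 = 12.98 J
μ_k = W_f/(mg cosθ · L) = 12.98/(1.977 × 17) = 0.3861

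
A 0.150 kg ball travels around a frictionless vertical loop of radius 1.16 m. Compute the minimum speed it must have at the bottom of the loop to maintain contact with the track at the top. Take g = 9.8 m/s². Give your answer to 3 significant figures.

At the top: mg = mv_top²/r ⇒ v_top² = gr = 11.37 m²/s²
Energy from bottom to top (height 2r): ½mv_bot² = ½mv_top² + mg(2r)
v_bot² = gr + 4gr = 5gr = 56.84
v_bot = √(5gr) = 7.539 m/s

v = 7.54 m/s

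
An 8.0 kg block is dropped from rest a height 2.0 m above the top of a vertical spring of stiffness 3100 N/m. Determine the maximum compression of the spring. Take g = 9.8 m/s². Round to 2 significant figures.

Measuring PE from the top of the relaxed spring, at max compression the block has dropped H + x with zero KE, so:
mg(H + x) = ½kx²
½(3100)x² − (8.0)(9.8)x − (8.0)(9.8)(2.0) = 0
1550x² − 78.40x − 156.8 = 0
x = [78.40 + √(6147 + 972160)]/(2 × 1550) = 0.3444 m

x = 0.34 m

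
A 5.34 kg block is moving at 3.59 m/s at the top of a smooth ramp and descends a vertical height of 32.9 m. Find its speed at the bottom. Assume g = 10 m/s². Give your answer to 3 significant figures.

Energy conservation between the two points: ½mv₀² + mgh = ½mv²
v² = v₀² + 2gh = (3.59)² + 2(10)(32.9) = 670.89
v = √670.89 = 25.90 m/s

v = 25.9 m/s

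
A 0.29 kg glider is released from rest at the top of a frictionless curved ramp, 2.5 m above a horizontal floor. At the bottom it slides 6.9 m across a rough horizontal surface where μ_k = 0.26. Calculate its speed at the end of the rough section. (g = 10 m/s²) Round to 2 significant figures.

v = 3.8 m/s

Energy at the top = energy at the end + work done against friction:
mgh = ½mv² + μ_k m g d
W_f = μ_k mg d = (0.26)(0.29)(10)(6.9) = 5.203 J
½mv² = mgh − W_f = 7.2500 − 5.203 = 2.0474 J
v = √(2 × 2.0474/0.29) = 3.758 m/s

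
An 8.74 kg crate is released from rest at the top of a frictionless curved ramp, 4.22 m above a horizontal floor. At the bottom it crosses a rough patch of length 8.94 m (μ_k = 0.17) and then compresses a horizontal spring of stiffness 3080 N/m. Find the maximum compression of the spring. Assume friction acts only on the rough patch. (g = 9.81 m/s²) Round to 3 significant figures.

x = 0.388 m

Initial energy: E₁ = mgh = (8.74)(9.81)(4.22) = 361.82 J
Friction removes W_f = μ_k mg d = (0.17)(8.74)(9.81)(8.94) = 130.3 J
Energy reaching the spring: E = 361.82 − 130.3 = 231.51 J
At max compression ½kx² = E ⇒ x = √(2E/k) = √(2 × 231.51/3080) = 0.3877 m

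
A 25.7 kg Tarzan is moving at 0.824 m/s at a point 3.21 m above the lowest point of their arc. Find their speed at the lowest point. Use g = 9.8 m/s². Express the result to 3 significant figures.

Energy conservation between the two points: ½mv₀² + mgh = ½mv²
The mass cancels from both sides.
v² = v₀² + 2gh = (0.824)² + 2(9.8)(3.21) = 63.595
v = √63.595 = 7.975 m/s

v = 7.97 m/s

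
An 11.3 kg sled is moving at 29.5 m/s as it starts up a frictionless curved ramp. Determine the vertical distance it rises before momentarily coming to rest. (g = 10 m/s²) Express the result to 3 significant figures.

Setting KE at the bottom equal to PE gained: ½mv² = mgh
h = v²/(2g) = 29.5²/(2 × 10) = 43.51 m

h = 43.5 m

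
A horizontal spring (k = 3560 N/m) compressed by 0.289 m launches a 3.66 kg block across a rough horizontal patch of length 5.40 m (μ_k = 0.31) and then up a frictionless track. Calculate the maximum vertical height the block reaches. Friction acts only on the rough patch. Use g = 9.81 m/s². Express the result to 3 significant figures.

h = 2.47 m

Spring energy: E₀ = ½kx² = ½(3560)(0.289)² = 148.67 J
Friction: W_f = μ_k mg d = (0.31)(3.66)(9.81)(5.40) = 60.10 J
Energy at base of ramp: E = 148.67 − 60.10 = 88.563 J
At max height all remaining energy is PE: mgh = E ⇒ h = E/(mg) = 88.563/(3.66 × 9.81) = 2.467 m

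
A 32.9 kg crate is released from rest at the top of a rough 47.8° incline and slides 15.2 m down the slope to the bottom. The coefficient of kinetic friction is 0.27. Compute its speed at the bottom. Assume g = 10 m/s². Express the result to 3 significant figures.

v = 13.0 m/s

Energy: mgh = ½mv² + W_f, with h = L sinθ and W_f = μ_k (mg cosθ) L
mgh = mgL sinθ = (32.9)(10)(15.2)sin47.8° = 3704.6 J
W_f = μ_k mg cosθ · L = (0.27)(32.9)(10)cos47.8°·15.2 = 907.0 J
½mv² = 3704.6 − 907.0 = 2797.6 J
v = √(2 × 2797.6/32.9) = 13.04 m/s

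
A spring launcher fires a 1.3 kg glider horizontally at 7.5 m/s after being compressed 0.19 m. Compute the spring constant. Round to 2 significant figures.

Energy stored in the spring equals the launch KE: ½kx² = ½mv²
k = mv²/x² = (1.3)(7.5)²/(0.19)² = 2026 N/m

k = 2000 N/m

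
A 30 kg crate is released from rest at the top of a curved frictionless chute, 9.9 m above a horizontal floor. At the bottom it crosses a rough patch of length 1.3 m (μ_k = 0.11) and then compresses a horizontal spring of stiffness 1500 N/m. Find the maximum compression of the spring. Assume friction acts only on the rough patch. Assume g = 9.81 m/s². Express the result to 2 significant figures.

Initial energy: E₁ = mgh = (30)(9.81)(9.9) = 2913.6 J
Friction removes W_f = μ_k mg d = (0.11)(30)(9.81)(1.3) = 42.08 J
Energy reaching the spring: E = 2913.6 − 42.08 = 2871.5 J
At max compression ½kx² = E ⇒ x = √(2E/k) = √(2 × 2871.5/1500) = 1.957 m

x = 2.0 m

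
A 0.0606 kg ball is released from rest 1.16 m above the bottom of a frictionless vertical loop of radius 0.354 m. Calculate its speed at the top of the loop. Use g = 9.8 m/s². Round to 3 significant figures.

Energy conservation: mgh = ½mv_top² + mg(2r)
v_top² = 2g(h − 2r) = 2(9.8)(1.16 − 0.7080) = 8.859
v_top = 2.976 m/s

v = 2.98 m/s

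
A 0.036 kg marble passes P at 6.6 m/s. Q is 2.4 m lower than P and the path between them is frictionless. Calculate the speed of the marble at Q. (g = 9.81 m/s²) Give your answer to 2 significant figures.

Equating total energy at the two states: ½mv₀² + mgh = ½mv²
The mass cancels from both sides.
v² = v₀² + 2gh = (6.6)² + 2(9.81)(2.4) = 90.648
v = √90.648 = 9.521 m/s

v = 9.5 m/s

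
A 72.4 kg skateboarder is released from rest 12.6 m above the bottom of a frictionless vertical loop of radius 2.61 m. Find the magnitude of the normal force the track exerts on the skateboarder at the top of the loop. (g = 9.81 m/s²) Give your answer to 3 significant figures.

Energy from release to top (height 2r): mgh = ½mv_top² + mg(2r)
v_top² = 2g(h − 2r) = 2(9.81)(12.6 − 5.220) = 144.80 m²/s²
At the top, both N and weight point toward the centre: N + mg = mv_top²/r
N = m(v_top²/r − g) = 72.4(144.80/2.61 − 9.81) = 3306 N

N = 3310 N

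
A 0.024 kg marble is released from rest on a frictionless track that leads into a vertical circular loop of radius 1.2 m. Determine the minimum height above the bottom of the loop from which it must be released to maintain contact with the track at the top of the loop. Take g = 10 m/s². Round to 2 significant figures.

h = 3.0 m

At the top, for minimum speed gravity alone supplies the centripetal force: mg = mv_top²/r ⇒ v_top² = gr = 12.00 m²/s²
Energy conservation from release height h to the top (height 2r): mgh = ½mv_top² + mg(2r)
h = v_top²/(2g) + 2r = r/2 + 2r = 5r/2 = 3.000 m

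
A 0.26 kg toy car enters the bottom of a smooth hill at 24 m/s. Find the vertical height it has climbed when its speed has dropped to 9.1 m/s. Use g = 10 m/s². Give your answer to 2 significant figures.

Energy balance between the two points: ½mv₁² = ½mv₂² + mgh
h = (v₁² − v₂²)/(2g) = (24² − 9.1²)/(2 × 10) = 24.66 m

h = 25 m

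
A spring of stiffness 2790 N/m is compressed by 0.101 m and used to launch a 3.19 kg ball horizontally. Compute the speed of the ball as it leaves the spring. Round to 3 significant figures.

v = 2.99 m/s

Spring PE converts entirely to kinetic energy: ½kx² = ½mv²
v = x√(k/m) = 0.101 × √(2790/3.19) = 2.987 m/s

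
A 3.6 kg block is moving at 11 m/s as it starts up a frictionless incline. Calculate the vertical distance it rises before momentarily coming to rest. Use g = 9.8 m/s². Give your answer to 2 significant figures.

h = 6.2 m

By energy conservation, ½mv² = mgh
h = v²/(2g) = 11²/(2 × 9.8) = 6.173 m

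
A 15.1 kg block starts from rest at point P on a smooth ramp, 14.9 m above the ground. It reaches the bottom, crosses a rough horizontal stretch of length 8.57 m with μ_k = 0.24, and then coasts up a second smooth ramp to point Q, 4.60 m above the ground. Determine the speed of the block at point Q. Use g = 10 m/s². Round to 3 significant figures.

v = 12.8 m/s

Energy at P: mgh₁ = (15.1)(10)(14.9) = 2249.9 J
Friction loss: W_f = μ_k mg d = 310.6 J
At Q: ½mv² + mgh₂ = mgh₁ − W_f
½mv² = 2249.9 − 310.6 − 694.60 = 1244.7 J
v = √(2 × 1244.7/15.1) = 12.84 m/s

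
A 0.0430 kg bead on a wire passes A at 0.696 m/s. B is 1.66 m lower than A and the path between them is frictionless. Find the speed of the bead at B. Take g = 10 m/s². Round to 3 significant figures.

By conservation of mechanical energy, ½mv₀² + mgh = ½mv²
v² = v₀² + 2gh = (0.696)² + 2(10)(1.66) = 33.684
v = √33.684 = 5.804 m/s

v = 5.80 m/s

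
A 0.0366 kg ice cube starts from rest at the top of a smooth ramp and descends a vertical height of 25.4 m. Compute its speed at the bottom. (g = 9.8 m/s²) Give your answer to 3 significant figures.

v = 22.3 m/s

Equating total energy at the two states: mgh = ½mv²
v = √(2gh) = √(2 × 9.8 × 25.4) = √497.84 = 22.31 m/s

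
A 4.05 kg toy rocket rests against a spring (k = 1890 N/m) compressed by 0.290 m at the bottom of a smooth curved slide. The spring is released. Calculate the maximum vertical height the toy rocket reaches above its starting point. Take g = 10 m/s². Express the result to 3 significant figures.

All spring PE becomes gravitational PE at the highest point: ½kx² = mgh
h = kx²/(2mg) = (1890)(0.290)²/(2 × 4.05 × 10) = 1.962 m

h = 1.96 m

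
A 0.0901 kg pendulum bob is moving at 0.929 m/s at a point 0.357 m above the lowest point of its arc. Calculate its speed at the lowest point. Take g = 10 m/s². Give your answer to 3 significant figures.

v = 2.83 m/s

By conservation of mechanical energy, ½mv₀² + mgh = ½mv²
The mass cancels from both sides.
v² = v₀² + 2gh = (0.929)² + 2(10)(0.357) = 8.0030
v = √8.0030 = 2.829 m/s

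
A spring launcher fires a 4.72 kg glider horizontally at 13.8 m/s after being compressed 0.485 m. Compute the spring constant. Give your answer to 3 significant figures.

k = 3820 N/m

Spring PE at full compression equals KE at release: ½kx² = ½mv²
k = mv²/x² = (4.72)(13.8)²/(0.485)² = 3821 N/m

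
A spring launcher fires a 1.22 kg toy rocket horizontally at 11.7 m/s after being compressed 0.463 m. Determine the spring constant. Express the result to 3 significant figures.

Energy stored in the spring equals the launch KE: ½kx² = ½mv²
k = mv²/x² = (1.22)(11.7)²/(0.463)² = 779.1 N/m

k = 779 N/m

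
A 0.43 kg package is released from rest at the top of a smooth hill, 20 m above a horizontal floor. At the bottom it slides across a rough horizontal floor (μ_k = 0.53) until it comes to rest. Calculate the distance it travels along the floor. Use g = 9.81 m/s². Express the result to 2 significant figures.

Applying the work–energy principle:
At rest all PE has been dissipated by friction: mgh = μ_k m g d
d = h/μ_k = 20/0.53 = 37.74 m

d = 38 m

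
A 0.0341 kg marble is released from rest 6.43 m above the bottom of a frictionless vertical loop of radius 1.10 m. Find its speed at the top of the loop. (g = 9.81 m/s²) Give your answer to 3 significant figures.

v = 9.11 m/s

Energy conservation: mgh = ½mv_top² + mg(2r)
v_top² = 2g(h − 2r) = 2(9.81)(6.43 − 2.200) = 82.99
v_top = 9.110 m/s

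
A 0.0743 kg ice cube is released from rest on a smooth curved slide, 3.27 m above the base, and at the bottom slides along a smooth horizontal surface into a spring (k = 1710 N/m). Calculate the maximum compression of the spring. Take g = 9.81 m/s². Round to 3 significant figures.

x = 0.0528 m

Gravitational PE at the top equals spring PE at max compression: mgh = ½kx²
x = √(2mgh/k) = √(2 × 0.0743 × 9.81 × 3.27 / 1710) = 0.05280 m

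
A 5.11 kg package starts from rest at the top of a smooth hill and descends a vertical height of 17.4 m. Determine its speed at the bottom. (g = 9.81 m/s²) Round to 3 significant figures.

v = 18.5 m/s

Energy conservation between the two points: mgh = ½mv²
v = √(2gh) = √(2 × 9.81 × 17.4) = √341.39 = 18.48 m/s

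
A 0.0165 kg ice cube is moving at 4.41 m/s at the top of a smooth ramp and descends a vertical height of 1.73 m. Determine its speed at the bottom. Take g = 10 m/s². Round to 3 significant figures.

Equating total energy at the two states: ½mv₀² + mgh = ½mv²
v² = v₀² + 2gh = (4.41)² + 2(10)(1.73) = 54.048
v = √54.048 = 7.352 m/s

v = 7.35 m/s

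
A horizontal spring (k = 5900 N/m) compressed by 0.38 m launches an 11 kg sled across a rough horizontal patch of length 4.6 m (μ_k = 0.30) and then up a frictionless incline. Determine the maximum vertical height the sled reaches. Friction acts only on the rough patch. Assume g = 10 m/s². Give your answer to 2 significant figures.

Spring energy: E₀ = ½kx² = ½(5900)(0.38)² = 425.98 J
Friction: W_f = μ_k mg d = (0.30)(11)(10)(4.6) = 151.8 J
Energy at base of ramp: E = 425.98 − 151.8 = 274.18 J
At max height all remaining energy is PE: mgh = E ⇒ h = E/(mg) = 274.18/(11 × 10) = 2.493 m

h = 2.5 m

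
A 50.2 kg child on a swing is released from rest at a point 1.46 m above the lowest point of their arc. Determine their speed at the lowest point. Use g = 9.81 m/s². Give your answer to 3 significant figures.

v = 5.35 m/s

Equating total energy at the two states: mgh = ½mv²
v = √(2gh) = √(2 × 9.81 × 1.46) = √28.645 = 5.352 m/s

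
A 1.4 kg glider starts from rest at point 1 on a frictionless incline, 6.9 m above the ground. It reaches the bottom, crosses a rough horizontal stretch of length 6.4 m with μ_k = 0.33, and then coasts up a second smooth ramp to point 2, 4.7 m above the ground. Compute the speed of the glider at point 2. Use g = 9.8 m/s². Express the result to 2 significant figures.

Energy at 1: mgh₁ = (1.4)(9.8)(6.9) = 94.668 J
Friction loss: W_f = μ_k mg d = 28.98 J
At 2: ½mv² + mgh₂ = mgh₁ − W_f
½mv² = 94.668 − 28.98 − 64.484 = 1.2074 J
v = √(2 × 1.2074/1.4) = 1.313 m/s

v = 1.3 m/s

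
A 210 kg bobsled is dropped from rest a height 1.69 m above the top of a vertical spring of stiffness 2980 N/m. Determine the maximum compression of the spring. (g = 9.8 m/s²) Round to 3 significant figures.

Take the reference level at the top of the uncompressed spring. At max compression the bobsled has fallen H + x and is momentarily at rest:
mg(H + x) = ½kx²
½(2980)x² − (210)(9.8)x − (210)(9.8)(1.69) = 0
1490x² − 2058x − 3478 = 0
x = [2058 + √(4.235e+06 + 2.0729e+07)]/(2 × 1490) = 2.367 m

x = 2.37 m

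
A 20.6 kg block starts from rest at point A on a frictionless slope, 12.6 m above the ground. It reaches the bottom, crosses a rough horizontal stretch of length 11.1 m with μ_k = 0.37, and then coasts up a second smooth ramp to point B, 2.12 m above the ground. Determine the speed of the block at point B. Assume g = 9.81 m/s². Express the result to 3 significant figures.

v = 11.2 m/s

Energy at A: mgh₁ = (20.6)(9.81)(12.6) = 2546.3 J
Friction loss: W_f = μ_k mg d = 830.0 J
At B: ½mv² + mgh₂ = mgh₁ − W_f
½mv² = 2546.3 − 830.0 − 428.42 = 1287.9 J
v = √(2 × 1287.9/20.6) = 11.18 m/s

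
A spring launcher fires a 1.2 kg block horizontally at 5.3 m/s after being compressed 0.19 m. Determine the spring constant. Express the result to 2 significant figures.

½kx² = ½mv²
k = mv²/x² = (1.2)(5.3)²/(0.19)² = 933.7 N/m

k = 930 N/m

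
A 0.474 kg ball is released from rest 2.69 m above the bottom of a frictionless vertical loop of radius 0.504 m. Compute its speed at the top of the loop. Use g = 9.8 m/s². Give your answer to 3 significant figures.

v = 5.74 m/s

Energy conservation: mgh = ½mv_top² + mg(2r)
v_top² = 2g(h − 2r) = 2(9.8)(2.69 − 1.008) = 32.97
v_top = 5.742 m/s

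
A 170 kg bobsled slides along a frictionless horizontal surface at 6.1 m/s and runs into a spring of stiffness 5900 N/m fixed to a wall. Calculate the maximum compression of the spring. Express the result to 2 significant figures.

All KE is stored as spring PE at maximum compression: ½mv² = ½kx²
x = v√(m/k) = 6.1 × √(170/5900) = 1.035 m

x = 1.0 m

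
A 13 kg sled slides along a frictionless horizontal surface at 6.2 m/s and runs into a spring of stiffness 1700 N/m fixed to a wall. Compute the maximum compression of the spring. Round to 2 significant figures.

x = 0.54 m

At max compression the sled is momentarily at rest: ½mv² = ½kx²
x = v√(m/k) = 6.2 × √(13/1700) = 0.5422 m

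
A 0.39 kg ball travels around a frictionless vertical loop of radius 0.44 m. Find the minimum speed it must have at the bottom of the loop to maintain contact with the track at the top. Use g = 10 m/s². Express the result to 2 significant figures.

At the top: mg = mv_top²/r ⇒ v_top² = gr = 4.400 m²/s²
Energy from bottom to top (height 2r): ½mv_bot² = ½mv_top² + mg(2r)
v_bot² = gr + 4gr = 5gr = 22.00
v_bot = √(5gr) = 4.690 m/s

v = 4.7 m/s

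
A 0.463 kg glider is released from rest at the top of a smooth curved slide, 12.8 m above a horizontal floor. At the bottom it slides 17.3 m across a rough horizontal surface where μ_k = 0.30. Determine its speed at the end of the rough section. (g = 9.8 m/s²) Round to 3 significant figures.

v = 12.2 m/s

Applying the work–energy principle:
mgh = ½mv² + μ_k m g d
W_f = μ_k mg d = (0.30)(0.463)(9.8)(17.3) = 23.55 J
½mv² = mgh − W_f = 58.079 − 23.55 = 34.530 J
v = √(2 × 34.530/0.463) = 12.21 m/s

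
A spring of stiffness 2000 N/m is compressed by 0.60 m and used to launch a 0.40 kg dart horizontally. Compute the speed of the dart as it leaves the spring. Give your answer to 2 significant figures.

v = 42 m/s

Spring PE converts entirely to kinetic energy: ½kx² = ½mv²
v = x√(k/m) = 0.60 × √(2000/0.40) = 42.43 m/s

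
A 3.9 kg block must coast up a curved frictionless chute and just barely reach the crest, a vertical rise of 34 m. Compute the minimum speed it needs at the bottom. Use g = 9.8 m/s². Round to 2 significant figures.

v = 26 m/s

At the top it is momentarily at rest, so all KE converts to PE: ½mv² = mgh
v = √(2gh) = √(2 × 9.8 × 34) = 25.81 m/s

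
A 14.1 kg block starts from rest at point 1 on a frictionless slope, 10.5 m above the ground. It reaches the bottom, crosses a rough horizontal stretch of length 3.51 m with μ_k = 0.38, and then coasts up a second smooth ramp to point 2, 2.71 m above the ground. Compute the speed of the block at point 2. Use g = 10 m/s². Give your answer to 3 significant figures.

Energy at 1: mgh₁ = (14.1)(10)(10.5) = 1480.5 J
Friction loss: W_f = μ_k mg d = 188.1 J
At 2: ½mv² + mgh₂ = mgh₁ − W_f
½mv² = 1480.5 − 188.1 − 382.11 = 910.32 J
v = √(2 × 910.32/14.1) = 11.36 m/s

v = 11.4 m/s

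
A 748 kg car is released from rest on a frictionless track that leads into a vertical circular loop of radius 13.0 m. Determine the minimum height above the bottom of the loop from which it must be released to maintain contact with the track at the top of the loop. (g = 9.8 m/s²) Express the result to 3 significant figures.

h = 32.5 m

At the top, for minimum speed gravity alone supplies the centripetal force: mg = mv_top²/r ⇒ v_top² = gr = 127.4 m²/s²
Energy conservation from release height h to the top (height 2r): mgh = ½mv_top² + mg(2r)
h = v_top²/(2g) + 2r = r/2 + 2r = 5r/2 = 32.50 m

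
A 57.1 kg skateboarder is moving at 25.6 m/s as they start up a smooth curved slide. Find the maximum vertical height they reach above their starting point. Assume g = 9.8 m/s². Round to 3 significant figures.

Setting KE at the bottom equal to PE gained: ½mv² = mgh
h = v²/(2g) = 25.6²/(2 × 9.8) = 33.44 m

h = 33.4 m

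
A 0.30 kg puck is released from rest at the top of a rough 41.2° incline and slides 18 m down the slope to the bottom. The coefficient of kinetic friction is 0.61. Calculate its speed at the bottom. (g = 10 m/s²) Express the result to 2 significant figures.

Work–energy: mg(L sinθ) − μ_k(mg cosθ)L = ½mv²
mgh = mgL sinθ = (0.30)(10)(18)sin41.2° = 35.569 J
W_f = μ_k mg cosθ · L = (0.61)(0.30)(10)cos41.2°·18 = 24.78 J
½mv² = 35.569 − 24.78 = 10.785 J
v = √(2 × 10.785/0.30) = 8.479 m/s

v = 8.5 m/s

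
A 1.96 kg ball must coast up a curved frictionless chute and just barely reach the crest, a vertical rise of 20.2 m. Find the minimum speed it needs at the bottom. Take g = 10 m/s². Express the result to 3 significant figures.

v = 20.1 m/s

At the top it is momentarily at rest, so all KE converts to PE: ½mv² = mgh
v = √(2gh) = √(2 × 10 × 20.2) = 20.10 m/s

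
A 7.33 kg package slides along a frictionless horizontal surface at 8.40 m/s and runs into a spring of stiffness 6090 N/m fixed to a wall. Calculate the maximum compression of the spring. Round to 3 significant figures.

x = 0.291 m

All KE is stored as spring PE at maximum compression: ½mv² = ½kx²
x = v√(m/k) = 8.40 × √(7.33/6090) = 0.2914 m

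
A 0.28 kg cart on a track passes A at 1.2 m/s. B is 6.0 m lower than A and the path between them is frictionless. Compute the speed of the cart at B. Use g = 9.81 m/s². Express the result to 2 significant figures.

v = 11 m/s

Energy conservation between the two points: ½mv₀² + mgh = ½mv²
v² = v₀² + 2gh = (1.2)² + 2(9.81)(6.0) = 119.16
v = √119.16 = 10.92 m/s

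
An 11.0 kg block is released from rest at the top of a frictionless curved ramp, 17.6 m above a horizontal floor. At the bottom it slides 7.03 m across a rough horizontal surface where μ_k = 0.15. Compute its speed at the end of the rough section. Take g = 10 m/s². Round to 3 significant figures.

v = 18.2 m/s

Energy at the top = energy at the end + work done against friction:
mgh = ½mv² + μ_k m g d
W_f = μ_k mg d = (0.15)(11.0)(10)(7.03) = 116.0 J
½mv² = mgh − W_f = 1936.0 − 116.0 = 1820.0 J
v = √(2 × 1820.0/11.0) = 18.19 m/s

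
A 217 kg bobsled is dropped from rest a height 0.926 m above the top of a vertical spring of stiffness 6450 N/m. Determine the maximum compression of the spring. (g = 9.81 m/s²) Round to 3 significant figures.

x = 1.18 m

Let x be the compression. The total drop is H + x, and the bobsled is instantaneously at rest at max compression, so energy conservation gives:
mg(H + x) = ½kx²
½(6450)x² − (217)(9.81)x − (217)(9.81)(0.926) = 0
3225x² − 2129x − 1971 = 0
x = [2129 + √(4.532e+06 + 2.5429e+07)]/(2 × 3225) = 1.179 m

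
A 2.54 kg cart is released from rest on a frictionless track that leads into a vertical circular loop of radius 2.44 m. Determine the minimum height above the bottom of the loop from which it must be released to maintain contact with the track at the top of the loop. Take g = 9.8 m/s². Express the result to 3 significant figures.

h = 6.10 m

At the top, for minimum speed gravity alone supplies the centripetal force: mg = mv_top²/r ⇒ v_top² = gr = 23.91 m²/s²
Energy conservation from release height h to the top (height 2r): mgh = ½mv_top² + mg(2r)
h = v_top²/(2g) + 2r = r/2 + 2r = 5r/2 = 6.100 m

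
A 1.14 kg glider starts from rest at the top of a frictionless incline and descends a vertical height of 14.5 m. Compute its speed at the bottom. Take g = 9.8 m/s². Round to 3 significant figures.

Mechanical energy is conserved (no friction): mgh = ½mv²
v = √(2gh) = √(2 × 9.8 × 14.5) = √284.20 = 16.86 m/s

v = 16.9 m/s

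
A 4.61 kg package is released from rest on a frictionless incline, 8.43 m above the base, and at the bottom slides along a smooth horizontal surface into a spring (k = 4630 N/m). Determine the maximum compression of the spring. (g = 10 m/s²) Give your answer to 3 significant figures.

Gravitational PE at the top equals spring PE at max compression: mgh = ½kx²
x = √(2mgh/k) = √(2 × 4.61 × 10 × 8.43 / 4630) = 0.4097 m

x = 0.410 m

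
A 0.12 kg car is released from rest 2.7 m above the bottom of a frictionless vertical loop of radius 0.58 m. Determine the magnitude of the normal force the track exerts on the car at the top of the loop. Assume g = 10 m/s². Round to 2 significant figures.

N = 5.2 N

Energy from release to top (height 2r): mgh = ½mv_top² + mg(2r)
v_top² = 2g(h − 2r) = 2(10)(2.7 − 1.160) = 30.800 m²/s²
At the top, both N and weight point toward the centre: N + mg = mv_top²/r
N = m(v_top²/r − g) = 0.12(30.800/0.58 − 10) = 5.172 N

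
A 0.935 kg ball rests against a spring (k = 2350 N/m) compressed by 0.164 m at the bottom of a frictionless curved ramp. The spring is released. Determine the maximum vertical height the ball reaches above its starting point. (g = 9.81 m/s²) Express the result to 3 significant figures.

h = 3.45 m

At maximum height the ball is at rest, so ½kx² = mgh
h = kx²/(2mg) = (2350)(0.164)²/(2 × 0.935 × 9.81) = 3.445 m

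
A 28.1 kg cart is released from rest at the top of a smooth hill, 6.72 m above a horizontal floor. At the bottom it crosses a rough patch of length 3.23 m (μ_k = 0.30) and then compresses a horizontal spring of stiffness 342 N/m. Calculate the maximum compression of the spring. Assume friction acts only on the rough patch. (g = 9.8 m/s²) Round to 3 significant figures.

Initial energy: E₁ = mgh = (28.1)(9.8)(6.72) = 1850.6 J
Friction removes W_f = μ_k mg d = (0.30)(28.1)(9.8)(3.23) = 266.8 J
Energy reaching the spring: E = 1850.6 − 266.8 = 1583.7 J
At max compression ½kx² = E ⇒ x = √(2E/k) = √(2 × 1583.7/342) = 3.043 m

x = 3.04 m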